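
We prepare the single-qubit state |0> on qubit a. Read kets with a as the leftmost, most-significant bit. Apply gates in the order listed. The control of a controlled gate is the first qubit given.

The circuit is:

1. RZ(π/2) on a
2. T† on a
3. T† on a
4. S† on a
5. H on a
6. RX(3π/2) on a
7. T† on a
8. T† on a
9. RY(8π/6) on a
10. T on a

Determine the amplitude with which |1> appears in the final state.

The amplitude on |1> is (1 - I)*(1 - sqrt(3)*I)/4.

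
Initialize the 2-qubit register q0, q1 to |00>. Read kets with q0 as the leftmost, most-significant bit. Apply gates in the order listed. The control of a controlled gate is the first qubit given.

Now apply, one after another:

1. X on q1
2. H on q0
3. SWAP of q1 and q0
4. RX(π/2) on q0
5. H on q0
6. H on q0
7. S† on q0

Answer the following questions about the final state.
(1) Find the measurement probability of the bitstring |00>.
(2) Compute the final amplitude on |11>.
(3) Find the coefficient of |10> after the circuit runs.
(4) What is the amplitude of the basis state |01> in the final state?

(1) Outcome |00> occurs with probability 1/4. Key observation: steps 5-6 multiply out to the identity, so the circuit reduces to the remaining gates.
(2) The final state's coefficient on |11> equals -I/2.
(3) The final state's coefficient on |10> equals -I/2.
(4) |01> carries amplitude -I/2 in the final state.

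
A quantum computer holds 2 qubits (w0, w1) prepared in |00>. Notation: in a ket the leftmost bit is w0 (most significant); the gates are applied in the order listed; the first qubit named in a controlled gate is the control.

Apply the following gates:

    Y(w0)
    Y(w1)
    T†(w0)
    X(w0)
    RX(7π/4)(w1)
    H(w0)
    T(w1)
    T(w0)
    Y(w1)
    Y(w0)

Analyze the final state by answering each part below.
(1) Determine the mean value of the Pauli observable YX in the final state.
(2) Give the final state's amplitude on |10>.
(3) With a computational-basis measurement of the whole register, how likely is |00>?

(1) In the final state, YX has expectation -sqrt(2)/4.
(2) |10> carries amplitude sqrt(2*sqrt(2) + 4)/4 in the final state.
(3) Outcome |00> occurs with probability sqrt(2)/8 + 1/4.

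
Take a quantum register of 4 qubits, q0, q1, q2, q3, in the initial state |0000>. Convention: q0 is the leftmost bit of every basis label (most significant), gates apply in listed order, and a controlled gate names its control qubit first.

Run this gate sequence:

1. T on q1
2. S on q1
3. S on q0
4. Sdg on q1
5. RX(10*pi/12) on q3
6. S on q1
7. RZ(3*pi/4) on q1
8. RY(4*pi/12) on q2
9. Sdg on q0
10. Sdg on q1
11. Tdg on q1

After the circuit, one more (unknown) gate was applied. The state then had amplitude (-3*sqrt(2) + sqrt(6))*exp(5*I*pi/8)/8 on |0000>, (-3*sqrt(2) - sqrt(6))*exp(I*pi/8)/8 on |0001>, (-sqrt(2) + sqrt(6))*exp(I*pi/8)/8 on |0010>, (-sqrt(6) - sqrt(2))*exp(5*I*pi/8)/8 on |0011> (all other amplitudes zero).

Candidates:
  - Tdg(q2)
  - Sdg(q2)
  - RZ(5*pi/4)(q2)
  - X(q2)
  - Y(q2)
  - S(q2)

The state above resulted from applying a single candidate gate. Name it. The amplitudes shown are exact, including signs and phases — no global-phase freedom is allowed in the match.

The applied gate was S(q2).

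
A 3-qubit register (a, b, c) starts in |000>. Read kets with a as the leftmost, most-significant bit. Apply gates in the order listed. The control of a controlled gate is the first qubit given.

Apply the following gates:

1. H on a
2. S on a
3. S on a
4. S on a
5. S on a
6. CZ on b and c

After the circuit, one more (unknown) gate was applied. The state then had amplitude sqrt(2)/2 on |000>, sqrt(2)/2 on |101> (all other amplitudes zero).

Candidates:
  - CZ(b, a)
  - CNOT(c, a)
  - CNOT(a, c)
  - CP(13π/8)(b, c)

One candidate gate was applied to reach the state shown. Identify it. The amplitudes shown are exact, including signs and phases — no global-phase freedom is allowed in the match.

The applied gate was CNOT(a, c). Key observation: steps 2-5 multiply out to the identity, so the circuit reduces to the remaining gates.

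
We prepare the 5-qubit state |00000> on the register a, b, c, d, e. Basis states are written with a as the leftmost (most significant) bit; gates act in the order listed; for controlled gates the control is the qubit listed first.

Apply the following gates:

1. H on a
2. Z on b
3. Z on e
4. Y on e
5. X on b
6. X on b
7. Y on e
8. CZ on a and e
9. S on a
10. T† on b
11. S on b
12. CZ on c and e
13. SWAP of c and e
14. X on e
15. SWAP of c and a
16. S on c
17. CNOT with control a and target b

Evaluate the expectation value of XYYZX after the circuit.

In the final state, XYYZX has expectation 0. Key observation: the block from step 4 through step 7 cancels to the identity and can be dropped.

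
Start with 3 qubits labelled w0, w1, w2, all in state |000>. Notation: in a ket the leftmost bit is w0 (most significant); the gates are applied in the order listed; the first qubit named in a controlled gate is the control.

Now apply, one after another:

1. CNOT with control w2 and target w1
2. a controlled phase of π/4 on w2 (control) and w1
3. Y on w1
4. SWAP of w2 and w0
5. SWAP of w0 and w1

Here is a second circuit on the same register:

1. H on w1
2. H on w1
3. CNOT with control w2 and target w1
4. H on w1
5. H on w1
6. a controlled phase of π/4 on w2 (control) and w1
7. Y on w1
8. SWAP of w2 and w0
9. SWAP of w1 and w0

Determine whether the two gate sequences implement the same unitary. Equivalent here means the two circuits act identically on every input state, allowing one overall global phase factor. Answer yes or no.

Yes: on every input state the two circuits agree up to one overall phase factor.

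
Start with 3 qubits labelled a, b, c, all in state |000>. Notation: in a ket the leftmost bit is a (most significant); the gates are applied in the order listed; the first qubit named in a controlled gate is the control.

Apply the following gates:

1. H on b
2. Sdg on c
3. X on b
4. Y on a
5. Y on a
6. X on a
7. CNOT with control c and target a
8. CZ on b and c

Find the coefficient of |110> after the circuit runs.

|110> carries amplitude sqrt(2)/2 in the final state.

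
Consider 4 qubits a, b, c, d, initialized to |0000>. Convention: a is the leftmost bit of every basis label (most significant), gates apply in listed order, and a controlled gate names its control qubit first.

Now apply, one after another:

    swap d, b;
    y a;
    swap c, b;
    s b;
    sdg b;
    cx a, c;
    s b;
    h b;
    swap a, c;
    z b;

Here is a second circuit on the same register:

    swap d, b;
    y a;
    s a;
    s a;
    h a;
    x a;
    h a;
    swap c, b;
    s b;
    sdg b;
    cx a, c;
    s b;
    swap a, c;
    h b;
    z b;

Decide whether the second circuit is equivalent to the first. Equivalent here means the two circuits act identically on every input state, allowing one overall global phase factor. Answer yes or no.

Yes — the two circuits implement the same unitary up to a global phase.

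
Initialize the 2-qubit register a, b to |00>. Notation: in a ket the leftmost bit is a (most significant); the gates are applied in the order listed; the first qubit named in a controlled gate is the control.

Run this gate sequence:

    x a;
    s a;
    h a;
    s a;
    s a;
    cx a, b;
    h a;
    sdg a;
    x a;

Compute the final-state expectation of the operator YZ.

In the final state, YZ has expectation 1.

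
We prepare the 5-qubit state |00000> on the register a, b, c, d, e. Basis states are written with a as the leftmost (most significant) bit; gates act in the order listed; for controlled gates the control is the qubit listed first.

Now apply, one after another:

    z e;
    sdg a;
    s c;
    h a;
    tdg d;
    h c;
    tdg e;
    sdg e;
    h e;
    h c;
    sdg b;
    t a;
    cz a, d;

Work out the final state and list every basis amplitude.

The resulting statevector has amplitude 1/2 on |00000>, 1/2 on |00001>, exp(I*pi/4)/2 on |10000>, exp(I*pi/4)/2 on |10001>, and 0 on every other basis state.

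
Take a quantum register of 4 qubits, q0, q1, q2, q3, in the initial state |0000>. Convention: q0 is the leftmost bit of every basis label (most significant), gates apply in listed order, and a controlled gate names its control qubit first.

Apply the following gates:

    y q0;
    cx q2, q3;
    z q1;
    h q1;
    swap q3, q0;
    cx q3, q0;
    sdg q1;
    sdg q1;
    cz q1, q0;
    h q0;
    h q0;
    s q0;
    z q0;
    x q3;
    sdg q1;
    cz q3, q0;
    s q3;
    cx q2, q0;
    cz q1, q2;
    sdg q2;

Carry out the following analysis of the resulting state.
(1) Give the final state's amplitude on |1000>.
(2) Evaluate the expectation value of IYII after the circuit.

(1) The final state's coefficient on |1000> equals sqrt(2)/2.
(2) In the final state, IYII has expectation -1.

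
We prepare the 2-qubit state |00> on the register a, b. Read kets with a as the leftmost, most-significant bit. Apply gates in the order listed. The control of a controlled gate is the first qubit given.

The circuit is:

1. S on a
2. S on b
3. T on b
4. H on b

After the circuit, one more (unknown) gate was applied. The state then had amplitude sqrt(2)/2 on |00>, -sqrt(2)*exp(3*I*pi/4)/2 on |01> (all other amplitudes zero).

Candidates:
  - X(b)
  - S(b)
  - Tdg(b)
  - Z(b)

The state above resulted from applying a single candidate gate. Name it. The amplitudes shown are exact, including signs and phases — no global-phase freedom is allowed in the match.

It was Tdg(b) that produced the state shown.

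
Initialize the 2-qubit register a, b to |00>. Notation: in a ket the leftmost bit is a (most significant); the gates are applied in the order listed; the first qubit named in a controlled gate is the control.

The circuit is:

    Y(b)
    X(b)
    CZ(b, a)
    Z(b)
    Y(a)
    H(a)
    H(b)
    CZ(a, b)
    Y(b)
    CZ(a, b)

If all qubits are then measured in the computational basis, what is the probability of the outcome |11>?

Outcome |11> occurs with probability 1/4.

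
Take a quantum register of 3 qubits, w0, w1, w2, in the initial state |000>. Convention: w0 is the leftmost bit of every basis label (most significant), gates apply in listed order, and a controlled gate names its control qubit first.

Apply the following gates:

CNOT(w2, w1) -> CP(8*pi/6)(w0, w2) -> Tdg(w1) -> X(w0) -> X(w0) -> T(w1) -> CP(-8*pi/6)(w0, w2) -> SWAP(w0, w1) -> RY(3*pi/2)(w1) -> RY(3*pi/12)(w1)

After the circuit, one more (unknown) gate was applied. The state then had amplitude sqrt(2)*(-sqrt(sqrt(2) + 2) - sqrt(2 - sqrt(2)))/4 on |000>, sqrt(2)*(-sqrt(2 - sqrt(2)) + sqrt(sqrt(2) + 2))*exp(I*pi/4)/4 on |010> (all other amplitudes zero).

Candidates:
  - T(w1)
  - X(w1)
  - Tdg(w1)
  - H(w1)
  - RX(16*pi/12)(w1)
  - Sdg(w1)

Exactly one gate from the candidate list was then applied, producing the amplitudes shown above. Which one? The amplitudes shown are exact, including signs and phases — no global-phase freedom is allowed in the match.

It was T(w1) that produced the state shown.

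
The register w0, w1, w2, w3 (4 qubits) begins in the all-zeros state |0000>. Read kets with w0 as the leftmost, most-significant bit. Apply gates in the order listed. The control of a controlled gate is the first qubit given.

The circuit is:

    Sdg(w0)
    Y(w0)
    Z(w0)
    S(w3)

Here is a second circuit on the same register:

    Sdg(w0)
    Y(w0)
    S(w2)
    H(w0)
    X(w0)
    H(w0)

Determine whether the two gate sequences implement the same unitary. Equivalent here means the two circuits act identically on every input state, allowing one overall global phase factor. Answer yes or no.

No, they are not equivalent — no single phase factor reconciles the two unitaries.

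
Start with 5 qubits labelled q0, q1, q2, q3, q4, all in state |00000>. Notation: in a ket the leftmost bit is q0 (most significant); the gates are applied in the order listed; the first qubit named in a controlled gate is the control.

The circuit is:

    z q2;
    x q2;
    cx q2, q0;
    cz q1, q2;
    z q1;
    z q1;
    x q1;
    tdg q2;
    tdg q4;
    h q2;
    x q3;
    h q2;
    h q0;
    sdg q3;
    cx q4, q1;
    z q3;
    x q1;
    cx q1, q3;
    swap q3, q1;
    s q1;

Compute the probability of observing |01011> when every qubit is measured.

Outcome |01011> occurs with probability 0.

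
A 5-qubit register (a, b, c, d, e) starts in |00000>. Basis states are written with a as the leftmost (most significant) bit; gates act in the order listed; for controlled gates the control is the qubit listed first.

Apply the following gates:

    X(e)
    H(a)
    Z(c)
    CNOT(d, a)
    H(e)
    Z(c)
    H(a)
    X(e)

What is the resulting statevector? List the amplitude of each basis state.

The final amplitudes are -sqrt(2)/2 on |00000>, sqrt(2)/2 on |00001>, and 0 on every other basis state.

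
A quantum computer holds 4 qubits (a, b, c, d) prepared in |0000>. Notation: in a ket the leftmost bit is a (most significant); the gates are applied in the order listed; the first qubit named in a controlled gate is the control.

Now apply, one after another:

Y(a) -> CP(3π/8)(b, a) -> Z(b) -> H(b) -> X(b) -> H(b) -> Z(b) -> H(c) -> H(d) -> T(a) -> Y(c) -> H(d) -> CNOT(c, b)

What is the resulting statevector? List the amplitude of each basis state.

The final amplitudes are sqrt(2)*exp(I*pi/4)/2 on |1000>, -sqrt(2)*exp(I*pi/4)/2 on |1110>, and 0 on every other basis state. Key observation: steps 4-7 multiply out to the identity, so the circuit reduces to the remaining gates.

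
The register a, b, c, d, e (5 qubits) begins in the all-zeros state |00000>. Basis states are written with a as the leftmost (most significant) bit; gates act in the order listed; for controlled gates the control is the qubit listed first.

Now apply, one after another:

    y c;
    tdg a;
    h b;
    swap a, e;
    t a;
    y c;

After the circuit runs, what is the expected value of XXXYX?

The observable XXXYX averages to 0.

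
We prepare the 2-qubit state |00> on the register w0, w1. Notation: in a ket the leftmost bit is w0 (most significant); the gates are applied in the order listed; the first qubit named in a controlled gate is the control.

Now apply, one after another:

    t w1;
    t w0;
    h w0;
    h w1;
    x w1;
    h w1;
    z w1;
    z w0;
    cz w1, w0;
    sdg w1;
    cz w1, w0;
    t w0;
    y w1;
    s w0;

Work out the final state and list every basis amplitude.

After the circuit, the state carries amplitude 0 on |00>, sqrt(2)*I/2 on |01>, 0 on |10>, sqrt(2)*exp(I*pi/4)/2 on |11>. Key observation: the block from step 4 through step 7 cancels to the identity and can be dropped.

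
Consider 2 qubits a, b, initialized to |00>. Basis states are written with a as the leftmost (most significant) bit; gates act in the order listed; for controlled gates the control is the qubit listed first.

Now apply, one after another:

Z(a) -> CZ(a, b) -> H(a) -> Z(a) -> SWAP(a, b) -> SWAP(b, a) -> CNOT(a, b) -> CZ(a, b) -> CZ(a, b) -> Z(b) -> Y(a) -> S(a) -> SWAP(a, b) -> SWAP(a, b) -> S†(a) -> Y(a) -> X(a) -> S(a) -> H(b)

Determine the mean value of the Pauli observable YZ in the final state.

The expectation value of YZ is 1. Key observation: the block from step 11 through step 16 cancels to the identity and can be dropped.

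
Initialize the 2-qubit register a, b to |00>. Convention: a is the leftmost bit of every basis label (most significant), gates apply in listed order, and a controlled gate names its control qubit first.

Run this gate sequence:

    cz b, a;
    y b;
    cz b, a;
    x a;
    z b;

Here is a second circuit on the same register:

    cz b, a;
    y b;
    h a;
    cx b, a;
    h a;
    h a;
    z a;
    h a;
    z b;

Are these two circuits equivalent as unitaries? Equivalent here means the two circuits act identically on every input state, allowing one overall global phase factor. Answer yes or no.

Yes — the two circuits implement the same unitary up to a global phase.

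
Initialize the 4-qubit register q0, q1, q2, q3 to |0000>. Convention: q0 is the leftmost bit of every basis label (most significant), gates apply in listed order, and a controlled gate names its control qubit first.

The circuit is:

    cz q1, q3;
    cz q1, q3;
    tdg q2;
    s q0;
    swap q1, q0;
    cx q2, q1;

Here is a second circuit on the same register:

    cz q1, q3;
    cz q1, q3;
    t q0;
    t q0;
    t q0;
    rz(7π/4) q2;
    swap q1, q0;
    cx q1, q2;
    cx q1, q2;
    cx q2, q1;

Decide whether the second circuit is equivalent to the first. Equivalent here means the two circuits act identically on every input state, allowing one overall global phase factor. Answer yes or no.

No: there is an input state on which the two circuits produce genuinely different outputs (not merely differing by a phase).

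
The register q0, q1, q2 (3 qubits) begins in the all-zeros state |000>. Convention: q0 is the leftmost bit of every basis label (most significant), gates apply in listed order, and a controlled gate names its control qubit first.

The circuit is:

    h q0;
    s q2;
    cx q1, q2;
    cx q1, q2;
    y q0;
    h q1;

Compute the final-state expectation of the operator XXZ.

In the final state, XXZ has expectation -1. Key observation: gates 3-4 undo each other exactly, leaving only the rest of the circuit to track.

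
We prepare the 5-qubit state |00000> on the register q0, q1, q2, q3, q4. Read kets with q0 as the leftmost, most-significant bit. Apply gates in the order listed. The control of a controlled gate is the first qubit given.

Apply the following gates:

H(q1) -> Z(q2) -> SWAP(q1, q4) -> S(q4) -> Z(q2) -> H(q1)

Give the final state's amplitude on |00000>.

The amplitude on |00000> is 1/2.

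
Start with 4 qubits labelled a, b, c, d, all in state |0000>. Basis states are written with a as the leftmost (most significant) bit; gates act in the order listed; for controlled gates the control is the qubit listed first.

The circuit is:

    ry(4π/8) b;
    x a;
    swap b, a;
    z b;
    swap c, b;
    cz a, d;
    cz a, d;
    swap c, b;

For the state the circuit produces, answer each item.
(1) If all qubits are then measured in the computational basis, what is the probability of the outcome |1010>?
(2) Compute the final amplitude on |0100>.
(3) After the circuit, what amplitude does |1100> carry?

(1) The probability of measuring |1010> is 0. Key observation: steps 5-8 multiply out to the identity, so the circuit reduces to the remaining gates.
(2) The final state's coefficient on |0100> equals -sqrt(2)/2.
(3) The amplitude on |1100> is -sqrt(2)/2.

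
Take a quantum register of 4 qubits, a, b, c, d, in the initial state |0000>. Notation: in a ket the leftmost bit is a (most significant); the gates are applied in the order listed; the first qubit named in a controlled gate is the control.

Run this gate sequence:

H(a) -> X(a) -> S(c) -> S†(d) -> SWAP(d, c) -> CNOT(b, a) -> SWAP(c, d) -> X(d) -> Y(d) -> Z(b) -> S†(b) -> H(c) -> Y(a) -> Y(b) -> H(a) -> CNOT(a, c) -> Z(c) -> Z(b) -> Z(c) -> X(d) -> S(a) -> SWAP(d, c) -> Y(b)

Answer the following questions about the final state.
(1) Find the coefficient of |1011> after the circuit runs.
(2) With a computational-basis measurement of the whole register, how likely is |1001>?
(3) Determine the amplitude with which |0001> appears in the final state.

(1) |1011> carries amplitude sqrt(2)*I/2 in the final state.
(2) A full measurement returns |1001> with probability 0.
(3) |0001> carries amplitude 0 in the final state.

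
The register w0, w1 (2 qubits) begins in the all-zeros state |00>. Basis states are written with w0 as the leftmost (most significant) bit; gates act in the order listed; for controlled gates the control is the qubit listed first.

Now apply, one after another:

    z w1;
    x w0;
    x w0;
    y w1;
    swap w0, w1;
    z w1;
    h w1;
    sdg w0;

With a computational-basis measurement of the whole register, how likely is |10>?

A full measurement returns |10> with probability 1/2. Key observation: gates 2-3 undo each other exactly, leaving only the rest of the circuit to track.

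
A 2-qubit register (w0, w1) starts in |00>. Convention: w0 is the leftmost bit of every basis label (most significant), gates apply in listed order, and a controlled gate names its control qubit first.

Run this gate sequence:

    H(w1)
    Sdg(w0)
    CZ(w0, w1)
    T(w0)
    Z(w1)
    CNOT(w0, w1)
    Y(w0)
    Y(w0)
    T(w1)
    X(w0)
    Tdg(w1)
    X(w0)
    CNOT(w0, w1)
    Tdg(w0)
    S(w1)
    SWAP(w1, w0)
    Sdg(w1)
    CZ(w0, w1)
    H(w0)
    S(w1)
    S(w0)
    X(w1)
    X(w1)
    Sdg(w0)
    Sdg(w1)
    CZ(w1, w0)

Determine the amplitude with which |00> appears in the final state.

|00> carries amplitude 1/2 - I/2 in the final state. Key observation: the block from step 20 through step 25 cancels to the identity and can be dropped.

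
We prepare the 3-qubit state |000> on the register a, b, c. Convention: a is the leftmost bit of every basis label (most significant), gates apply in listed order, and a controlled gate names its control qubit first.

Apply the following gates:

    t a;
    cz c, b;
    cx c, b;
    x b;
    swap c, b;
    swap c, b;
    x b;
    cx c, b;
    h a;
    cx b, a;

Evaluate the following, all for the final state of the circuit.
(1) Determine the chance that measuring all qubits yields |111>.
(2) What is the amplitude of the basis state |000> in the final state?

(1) A full measurement returns |111> with probability 0.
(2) The amplitude on |000> is sqrt(2)/2.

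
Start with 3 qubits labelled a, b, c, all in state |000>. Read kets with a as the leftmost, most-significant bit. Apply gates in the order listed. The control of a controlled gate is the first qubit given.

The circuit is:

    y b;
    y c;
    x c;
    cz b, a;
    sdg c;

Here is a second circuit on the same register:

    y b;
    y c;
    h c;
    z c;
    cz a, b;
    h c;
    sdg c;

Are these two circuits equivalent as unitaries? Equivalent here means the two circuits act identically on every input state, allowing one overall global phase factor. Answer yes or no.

Yes — the two circuits implement the same unitary up to a global phase.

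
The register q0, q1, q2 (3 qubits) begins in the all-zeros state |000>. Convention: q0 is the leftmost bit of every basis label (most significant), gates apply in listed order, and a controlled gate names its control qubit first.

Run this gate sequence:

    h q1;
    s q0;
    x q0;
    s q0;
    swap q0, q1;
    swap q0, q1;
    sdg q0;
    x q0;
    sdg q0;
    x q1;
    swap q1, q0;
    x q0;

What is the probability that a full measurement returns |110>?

The probability of measuring |110> is 0. Key observation: the block from step 2 through step 9 cancels to the identity and can be dropped.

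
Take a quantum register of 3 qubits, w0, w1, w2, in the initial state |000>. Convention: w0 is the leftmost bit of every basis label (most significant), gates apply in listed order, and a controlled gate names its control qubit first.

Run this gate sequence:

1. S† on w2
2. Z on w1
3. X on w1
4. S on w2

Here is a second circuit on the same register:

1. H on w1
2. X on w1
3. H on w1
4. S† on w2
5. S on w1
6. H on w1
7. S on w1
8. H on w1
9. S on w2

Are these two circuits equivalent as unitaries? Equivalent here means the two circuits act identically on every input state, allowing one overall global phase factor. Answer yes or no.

No — the two circuits implement different unitaries, even allowing a global phase.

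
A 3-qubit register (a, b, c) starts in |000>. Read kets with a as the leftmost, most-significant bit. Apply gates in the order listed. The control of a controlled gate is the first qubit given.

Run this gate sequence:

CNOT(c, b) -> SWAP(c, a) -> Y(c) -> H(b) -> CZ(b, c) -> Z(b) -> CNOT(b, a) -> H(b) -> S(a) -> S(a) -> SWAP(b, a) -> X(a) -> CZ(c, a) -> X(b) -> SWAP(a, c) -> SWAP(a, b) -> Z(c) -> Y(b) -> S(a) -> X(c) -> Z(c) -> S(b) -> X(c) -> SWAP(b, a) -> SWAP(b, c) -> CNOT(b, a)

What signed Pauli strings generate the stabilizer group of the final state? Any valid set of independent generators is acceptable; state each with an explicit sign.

The stabilizer group can be generated by +XXZ, +IZY, +ZZI, among other valid generating sets.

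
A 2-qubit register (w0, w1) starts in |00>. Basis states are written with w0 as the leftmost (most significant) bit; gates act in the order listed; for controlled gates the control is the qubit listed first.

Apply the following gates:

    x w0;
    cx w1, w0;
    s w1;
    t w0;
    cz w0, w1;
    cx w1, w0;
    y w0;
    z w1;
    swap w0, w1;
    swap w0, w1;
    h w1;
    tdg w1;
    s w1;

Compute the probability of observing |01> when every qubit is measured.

The probability of measuring |01> is 1/2.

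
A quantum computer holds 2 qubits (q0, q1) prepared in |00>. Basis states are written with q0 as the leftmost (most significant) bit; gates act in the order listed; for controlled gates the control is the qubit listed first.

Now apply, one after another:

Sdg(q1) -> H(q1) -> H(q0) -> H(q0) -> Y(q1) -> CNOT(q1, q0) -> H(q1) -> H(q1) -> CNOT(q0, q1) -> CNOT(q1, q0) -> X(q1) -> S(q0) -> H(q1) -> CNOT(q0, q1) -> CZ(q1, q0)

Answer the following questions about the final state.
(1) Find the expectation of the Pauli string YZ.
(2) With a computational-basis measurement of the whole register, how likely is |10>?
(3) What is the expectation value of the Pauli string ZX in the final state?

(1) The observable YZ averages to 1.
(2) A full measurement returns |10> with probability 1/4.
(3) In the final state, ZX has expectation -1.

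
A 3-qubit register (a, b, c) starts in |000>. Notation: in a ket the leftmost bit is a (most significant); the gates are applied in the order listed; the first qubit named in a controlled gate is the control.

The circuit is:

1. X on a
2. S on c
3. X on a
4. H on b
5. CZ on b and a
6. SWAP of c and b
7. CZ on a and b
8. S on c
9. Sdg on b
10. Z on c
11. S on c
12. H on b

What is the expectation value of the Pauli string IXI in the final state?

In the final state, IXI has expectation 1.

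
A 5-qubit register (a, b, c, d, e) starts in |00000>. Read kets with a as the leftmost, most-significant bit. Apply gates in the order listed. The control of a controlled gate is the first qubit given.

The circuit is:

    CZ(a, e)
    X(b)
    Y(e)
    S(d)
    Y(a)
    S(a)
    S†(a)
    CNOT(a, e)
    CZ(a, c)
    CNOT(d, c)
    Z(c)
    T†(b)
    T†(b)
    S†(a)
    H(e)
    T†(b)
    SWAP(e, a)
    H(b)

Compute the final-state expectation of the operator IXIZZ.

The expectation value of IXIZZ is 1. Key observation: steps 6-7 multiply out to the identity, so the circuit reduces to the remaining gates.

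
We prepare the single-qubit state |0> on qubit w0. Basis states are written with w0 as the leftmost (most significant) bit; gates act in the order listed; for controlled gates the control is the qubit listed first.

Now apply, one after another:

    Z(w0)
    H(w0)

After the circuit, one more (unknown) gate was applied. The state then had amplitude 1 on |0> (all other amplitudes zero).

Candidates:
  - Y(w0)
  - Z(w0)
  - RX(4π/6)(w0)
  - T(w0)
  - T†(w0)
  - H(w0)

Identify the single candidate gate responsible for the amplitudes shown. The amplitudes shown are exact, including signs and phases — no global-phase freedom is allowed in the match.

The unique candidate consistent with the amplitudes is H(w0).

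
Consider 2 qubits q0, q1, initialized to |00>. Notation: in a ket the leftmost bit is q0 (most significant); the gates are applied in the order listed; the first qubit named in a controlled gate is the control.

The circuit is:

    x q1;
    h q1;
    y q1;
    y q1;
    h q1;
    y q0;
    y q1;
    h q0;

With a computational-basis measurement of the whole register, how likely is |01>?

The probability of measuring |01> is 0. Key observation: steps 2-5 multiply out to the identity, so the circuit reduces to the remaining gates.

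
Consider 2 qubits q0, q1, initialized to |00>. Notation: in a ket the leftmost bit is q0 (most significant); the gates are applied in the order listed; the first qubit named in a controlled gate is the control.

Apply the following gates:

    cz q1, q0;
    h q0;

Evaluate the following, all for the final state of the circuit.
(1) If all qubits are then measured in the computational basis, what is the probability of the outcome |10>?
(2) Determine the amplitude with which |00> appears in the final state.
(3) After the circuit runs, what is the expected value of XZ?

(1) A full measurement returns |10> with probability 1/2.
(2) |00> carries amplitude sqrt(2)/2 in the final state.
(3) The expectation value of XZ is 1.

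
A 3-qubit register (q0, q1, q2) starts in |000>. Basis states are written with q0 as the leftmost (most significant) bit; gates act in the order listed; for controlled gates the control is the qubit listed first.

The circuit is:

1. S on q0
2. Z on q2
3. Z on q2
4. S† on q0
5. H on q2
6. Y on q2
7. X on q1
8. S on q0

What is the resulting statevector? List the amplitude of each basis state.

After the circuit, the state carries amplitude -sqrt(2)*I/2 on |010>, sqrt(2)*I/2 on |011>, and 0 on every other basis state. Key observation: steps 1-4 multiply out to the identity, so the circuit reduces to the remaining gates.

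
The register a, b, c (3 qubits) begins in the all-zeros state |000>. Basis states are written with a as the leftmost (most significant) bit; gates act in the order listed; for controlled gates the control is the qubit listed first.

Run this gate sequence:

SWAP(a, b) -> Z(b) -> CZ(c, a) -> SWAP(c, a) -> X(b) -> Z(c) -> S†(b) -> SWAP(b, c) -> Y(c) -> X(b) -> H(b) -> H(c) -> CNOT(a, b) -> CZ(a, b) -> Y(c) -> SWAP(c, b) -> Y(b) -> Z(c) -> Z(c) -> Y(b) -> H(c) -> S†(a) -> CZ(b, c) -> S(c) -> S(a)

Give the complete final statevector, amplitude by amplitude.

The resulting statevector has amplitude -sqrt(2)/2 on |001>, -sqrt(2)/2 on |011>, and 0 on every other basis state.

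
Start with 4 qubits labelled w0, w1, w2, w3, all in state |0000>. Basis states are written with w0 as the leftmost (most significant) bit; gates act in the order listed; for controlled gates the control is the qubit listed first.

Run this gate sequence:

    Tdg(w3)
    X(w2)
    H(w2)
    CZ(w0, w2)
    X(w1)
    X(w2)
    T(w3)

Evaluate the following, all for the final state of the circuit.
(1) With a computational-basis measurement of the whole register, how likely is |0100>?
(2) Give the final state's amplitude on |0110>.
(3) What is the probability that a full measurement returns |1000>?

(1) The probability of measuring |0100> is 1/2.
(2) The amplitude on |0110> is sqrt(2)/2.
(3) Outcome |1000> occurs with probability 0.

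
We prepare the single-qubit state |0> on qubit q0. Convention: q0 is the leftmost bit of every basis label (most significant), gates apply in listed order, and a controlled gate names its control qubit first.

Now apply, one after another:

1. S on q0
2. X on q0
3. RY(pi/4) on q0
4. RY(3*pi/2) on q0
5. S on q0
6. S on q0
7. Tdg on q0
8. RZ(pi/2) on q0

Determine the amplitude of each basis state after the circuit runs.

The final amplitudes are sqrt(2)*(-sqrt(2 - sqrt(2)) + sqrt(sqrt(2) + 2))*exp(3*I*pi/4)/4 on |0>, sqrt(2)*(sqrt(2 - sqrt(2)) + sqrt(sqrt(2) + 2))/4 on |1>.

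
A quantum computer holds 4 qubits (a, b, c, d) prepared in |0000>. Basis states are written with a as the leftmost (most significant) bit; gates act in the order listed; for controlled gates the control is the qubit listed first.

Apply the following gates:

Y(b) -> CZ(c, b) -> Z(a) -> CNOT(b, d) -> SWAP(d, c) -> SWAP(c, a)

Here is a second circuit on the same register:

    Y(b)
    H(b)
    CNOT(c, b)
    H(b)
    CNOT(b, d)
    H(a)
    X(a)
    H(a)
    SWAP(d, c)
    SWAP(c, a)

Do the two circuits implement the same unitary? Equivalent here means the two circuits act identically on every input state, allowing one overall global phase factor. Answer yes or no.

Yes, they are equivalent — the unitaries differ by at most a global phase.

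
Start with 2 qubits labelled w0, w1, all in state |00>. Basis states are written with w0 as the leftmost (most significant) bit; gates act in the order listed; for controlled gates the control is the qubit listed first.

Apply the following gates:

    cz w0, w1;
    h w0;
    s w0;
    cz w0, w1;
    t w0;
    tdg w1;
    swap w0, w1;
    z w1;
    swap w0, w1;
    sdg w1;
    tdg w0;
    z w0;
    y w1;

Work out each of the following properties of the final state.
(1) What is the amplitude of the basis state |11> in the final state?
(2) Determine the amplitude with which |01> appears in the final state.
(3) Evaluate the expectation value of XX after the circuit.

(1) |11> carries amplitude -sqrt(2)/2 in the final state.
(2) |01> carries amplitude sqrt(2)*I/2 in the final state.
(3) In the final state, XX has expectation 0.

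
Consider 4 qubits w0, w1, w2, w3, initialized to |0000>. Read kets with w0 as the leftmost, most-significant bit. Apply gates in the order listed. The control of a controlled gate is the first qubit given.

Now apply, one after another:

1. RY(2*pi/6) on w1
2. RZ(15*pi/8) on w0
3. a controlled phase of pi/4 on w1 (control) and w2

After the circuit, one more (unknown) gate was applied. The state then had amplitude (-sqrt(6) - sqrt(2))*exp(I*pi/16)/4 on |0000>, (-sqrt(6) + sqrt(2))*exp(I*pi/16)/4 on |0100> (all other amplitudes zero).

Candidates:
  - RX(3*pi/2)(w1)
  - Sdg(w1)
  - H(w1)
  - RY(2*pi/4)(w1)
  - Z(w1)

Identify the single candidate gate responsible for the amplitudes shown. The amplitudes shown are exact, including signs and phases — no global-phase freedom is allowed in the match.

It was H(w1) that produced the state shown.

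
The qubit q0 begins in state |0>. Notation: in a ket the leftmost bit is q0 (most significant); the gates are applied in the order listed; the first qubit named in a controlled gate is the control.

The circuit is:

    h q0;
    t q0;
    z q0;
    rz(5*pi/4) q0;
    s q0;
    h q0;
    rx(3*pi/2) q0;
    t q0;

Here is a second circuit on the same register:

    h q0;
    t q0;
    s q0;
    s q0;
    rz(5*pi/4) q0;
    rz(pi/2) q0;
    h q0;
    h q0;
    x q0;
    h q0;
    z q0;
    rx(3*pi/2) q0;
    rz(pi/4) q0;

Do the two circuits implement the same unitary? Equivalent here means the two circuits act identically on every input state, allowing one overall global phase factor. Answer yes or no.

Yes, they are equivalent — the unitaries differ by at most a global phase.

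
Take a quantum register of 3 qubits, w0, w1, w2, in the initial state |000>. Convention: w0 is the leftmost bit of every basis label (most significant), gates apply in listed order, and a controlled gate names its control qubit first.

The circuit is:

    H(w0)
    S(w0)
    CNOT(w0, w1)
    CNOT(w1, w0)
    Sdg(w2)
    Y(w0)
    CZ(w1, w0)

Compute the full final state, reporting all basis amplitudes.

The final amplitudes are sqrt(2)*I/2 on |100>, sqrt(2)/2 on |110>, and 0 on every other basis state.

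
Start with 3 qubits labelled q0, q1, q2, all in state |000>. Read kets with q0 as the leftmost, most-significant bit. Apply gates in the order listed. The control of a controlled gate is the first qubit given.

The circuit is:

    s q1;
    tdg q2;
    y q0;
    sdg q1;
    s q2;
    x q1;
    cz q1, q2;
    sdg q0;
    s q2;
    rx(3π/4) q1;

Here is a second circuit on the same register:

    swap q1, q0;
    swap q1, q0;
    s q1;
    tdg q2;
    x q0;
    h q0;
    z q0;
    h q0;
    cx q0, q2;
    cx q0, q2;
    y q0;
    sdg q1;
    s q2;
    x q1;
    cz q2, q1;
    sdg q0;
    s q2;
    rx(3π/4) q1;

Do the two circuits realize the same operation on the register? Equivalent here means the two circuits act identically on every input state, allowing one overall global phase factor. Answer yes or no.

Yes: on every input state the two circuits agree up to one overall phase factor.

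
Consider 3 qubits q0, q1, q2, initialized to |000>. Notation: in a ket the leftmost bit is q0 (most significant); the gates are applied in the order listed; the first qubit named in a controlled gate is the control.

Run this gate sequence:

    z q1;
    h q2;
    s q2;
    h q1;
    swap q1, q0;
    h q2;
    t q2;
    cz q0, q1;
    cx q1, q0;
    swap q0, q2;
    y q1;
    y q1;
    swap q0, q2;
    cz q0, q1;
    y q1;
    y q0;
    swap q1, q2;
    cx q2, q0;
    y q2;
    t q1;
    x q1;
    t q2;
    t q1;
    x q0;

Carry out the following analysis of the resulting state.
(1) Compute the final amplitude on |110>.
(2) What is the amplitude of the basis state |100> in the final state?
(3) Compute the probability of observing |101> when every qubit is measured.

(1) The final state's coefficient on |110> equals -1/2. Key observation: the block from step 10 through step 13 cancels to the identity and can be dropped.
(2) |100> carries amplitude sqrt(2)*(-1 + I)/4 in the final state.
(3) Outcome |101> occurs with probability 0.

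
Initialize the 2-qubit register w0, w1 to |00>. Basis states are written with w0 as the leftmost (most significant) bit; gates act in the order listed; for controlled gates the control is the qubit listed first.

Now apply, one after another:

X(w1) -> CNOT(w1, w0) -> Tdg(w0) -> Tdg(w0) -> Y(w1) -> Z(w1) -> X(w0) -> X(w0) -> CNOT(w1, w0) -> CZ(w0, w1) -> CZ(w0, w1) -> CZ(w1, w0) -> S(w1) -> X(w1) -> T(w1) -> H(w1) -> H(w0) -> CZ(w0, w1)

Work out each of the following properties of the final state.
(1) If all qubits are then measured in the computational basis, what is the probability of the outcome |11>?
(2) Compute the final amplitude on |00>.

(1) Outcome |11> occurs with probability 1/4. Key observation: gates 10-11 undo each other exactly, leaving only the rest of the circuit to track.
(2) |00> carries amplitude -exp(I*pi/4)/2 in the final state.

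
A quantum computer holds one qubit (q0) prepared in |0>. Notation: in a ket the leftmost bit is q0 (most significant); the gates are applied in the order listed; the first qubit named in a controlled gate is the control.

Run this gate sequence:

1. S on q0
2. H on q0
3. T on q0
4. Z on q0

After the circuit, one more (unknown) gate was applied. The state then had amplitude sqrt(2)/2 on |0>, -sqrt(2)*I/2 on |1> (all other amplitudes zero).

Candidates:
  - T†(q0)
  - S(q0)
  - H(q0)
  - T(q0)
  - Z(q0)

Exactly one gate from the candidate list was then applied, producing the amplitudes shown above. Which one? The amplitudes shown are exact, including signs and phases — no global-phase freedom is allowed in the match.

It was T(q0) that produced the state shown.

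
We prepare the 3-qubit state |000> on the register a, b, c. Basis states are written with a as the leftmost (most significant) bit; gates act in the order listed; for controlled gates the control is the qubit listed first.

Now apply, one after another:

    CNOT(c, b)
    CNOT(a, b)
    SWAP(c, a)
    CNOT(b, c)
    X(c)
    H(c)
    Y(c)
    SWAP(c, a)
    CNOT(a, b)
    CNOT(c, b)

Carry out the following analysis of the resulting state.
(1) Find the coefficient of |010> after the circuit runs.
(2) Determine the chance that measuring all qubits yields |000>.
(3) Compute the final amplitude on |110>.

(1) |010> carries amplitude 0 in the final state.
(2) Outcome |000> occurs with probability 1/2.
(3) The final state's coefficient on |110> equals sqrt(2)*I/2.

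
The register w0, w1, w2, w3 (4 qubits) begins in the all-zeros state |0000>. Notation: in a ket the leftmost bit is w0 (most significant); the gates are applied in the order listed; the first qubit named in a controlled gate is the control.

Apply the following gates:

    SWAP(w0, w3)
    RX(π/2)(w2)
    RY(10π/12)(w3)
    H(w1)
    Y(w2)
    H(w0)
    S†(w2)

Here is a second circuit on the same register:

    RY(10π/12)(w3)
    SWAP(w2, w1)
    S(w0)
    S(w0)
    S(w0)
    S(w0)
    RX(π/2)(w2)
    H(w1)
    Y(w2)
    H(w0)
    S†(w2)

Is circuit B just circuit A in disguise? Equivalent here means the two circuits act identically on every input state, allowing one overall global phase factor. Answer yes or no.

No — the two circuits implement different unitaries, even allowing a global phase.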